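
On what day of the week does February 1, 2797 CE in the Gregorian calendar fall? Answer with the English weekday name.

Saturday

2742675 ≡ 5 (mod 7); counting from Monday = 0 gives Saturday.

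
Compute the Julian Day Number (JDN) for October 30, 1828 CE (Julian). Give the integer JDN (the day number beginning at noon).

In the Gregorian calendar the same day is 11 November 1828.
JDN 2451545 is 1 January 2000 CE (Gregorian); the target day is −62507 days from there, so JDN = 2389038.

2389038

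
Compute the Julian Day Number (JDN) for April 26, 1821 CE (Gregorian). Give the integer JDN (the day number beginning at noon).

JDN 2451545 is 1 January 2000 CE (Gregorian); the target day is −65263 days from there, so JDN = 2386282.

2386282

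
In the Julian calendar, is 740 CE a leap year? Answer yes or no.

yes

740 mod 4 = 0, so it is a leap year in the Julian calendar.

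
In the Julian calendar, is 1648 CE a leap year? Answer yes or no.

1648 mod 4 = 0, so it is a leap year in the Julian calendar.

yes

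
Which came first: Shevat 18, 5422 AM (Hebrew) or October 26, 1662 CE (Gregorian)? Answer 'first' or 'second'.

first

Converting both to JDN: 2328131 vs 2328392; the smaller is the first.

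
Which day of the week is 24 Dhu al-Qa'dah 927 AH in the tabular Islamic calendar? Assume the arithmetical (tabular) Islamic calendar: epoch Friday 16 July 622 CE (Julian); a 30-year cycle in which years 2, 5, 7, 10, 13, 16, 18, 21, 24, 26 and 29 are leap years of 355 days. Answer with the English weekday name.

This is JDN 2276902 (5 November 1521 Gregorian).
JDN 2276902 mod 7 = 5, and JDN 0 was a Monday, so this is a Saturday.

Saturday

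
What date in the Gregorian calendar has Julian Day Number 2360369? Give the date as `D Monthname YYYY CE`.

15 May 1750 CE

Counting from JDN 2299161 = 15 Oct 1582 gives an offset of 61208 days.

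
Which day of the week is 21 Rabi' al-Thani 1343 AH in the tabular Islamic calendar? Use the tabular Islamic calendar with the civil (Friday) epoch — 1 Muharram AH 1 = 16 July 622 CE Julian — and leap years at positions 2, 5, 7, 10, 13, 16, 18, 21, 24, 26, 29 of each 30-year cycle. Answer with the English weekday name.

Wednesday

This is JDN 2424109 (19 November 1924 Gregorian).
2424109 ≡ 2 (mod 7); counting from Monday = 0 gives Wednesday.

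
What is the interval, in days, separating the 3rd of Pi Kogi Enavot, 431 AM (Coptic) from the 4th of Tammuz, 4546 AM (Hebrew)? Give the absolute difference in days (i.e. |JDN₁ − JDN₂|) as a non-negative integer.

JDN of the first date = 1982449.
JDN of the second date = 2008300.
|2008300 − 1982449| = 25851.

25851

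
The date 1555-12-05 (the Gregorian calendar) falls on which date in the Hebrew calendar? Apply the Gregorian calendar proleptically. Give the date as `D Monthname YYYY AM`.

11 Kislev 5316 AM

Both dates share Julian Day Number 2289350; in the Hebrew calendar that is 11 Kislev 5316 AM.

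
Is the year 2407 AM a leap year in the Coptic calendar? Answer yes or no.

2407 mod 4 = 3; in the Coptic calendar a year is leap when year mod 4 = 3, so it is a leap year.

yes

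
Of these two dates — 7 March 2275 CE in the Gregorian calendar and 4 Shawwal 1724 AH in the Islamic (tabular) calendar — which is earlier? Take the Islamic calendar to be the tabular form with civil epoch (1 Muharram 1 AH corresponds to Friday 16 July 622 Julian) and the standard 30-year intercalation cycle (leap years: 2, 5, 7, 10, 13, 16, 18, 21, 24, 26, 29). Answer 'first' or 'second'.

Converting both to JDN: 2552052 vs 2559283; the smaller is the first.

first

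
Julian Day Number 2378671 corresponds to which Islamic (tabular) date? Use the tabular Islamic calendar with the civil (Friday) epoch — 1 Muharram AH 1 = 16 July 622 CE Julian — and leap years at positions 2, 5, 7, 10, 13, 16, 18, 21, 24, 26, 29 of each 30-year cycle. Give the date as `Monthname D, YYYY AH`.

Safar 1, 1215 AH

JDN 2378671 is 24 June 1800 in the Gregorian calendar.
In the tabular Islamic calendar that day is Safar 1, 1215 AH.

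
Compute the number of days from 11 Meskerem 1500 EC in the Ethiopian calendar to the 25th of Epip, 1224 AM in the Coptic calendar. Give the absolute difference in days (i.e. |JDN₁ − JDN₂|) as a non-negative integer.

JDN of the first date = 2271741.
JDN of the second date = 2272055.
|2272055 − 2271741| = 314.

314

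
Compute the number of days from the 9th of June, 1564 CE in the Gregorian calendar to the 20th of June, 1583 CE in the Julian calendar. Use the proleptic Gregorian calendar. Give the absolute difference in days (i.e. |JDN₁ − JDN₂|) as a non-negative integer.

6960

First date → JDN 2292459; second date → JDN 2299419.
The interval is |2292459 − 2299419| = 6960 days.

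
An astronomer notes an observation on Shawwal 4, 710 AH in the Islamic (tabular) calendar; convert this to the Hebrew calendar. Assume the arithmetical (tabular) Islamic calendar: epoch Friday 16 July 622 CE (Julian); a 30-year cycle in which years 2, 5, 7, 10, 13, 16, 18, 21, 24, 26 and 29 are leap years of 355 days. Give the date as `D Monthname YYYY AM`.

5 Adar II 5071 AM

Julian Day Number of the source date = 2199955.
Converting JDN 2199955 to the Hebrew calendar gives 5 Adar II 5071 AM.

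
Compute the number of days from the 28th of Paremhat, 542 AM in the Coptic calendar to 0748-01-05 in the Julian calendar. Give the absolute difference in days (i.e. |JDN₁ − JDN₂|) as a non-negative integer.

28568

JDN of the first date = 2022837.
JDN of the second date = 1994269.
|1994269 − 2022837| = 28568.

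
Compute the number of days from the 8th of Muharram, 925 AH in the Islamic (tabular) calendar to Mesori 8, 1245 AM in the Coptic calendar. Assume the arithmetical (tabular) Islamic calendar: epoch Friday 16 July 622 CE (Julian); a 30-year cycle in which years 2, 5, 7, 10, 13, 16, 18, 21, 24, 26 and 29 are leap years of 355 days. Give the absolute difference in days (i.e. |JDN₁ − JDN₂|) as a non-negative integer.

3856

First date → JDN 2275882; second date → JDN 2279738.
The interval is |2275882 − 2279738| = 3856 days.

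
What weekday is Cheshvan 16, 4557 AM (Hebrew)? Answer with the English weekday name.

Sunday

In the proleptic Gregorian calendar this is 27 October 796 (JDN 2012093).
JDN 2012093 mod 7 = 6, and JDN 0 was a Monday, so this is a Sunday.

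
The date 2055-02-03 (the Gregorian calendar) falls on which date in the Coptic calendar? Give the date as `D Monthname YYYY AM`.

Both dates share Julian Day Number 2471667; in the Coptic calendar that is 26 Tobi 1771 AM.

26 Tobi 1771 AM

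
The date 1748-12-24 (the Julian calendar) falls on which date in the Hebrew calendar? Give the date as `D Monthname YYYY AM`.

Julian Day Number of the source date = 2359873.
Converting JDN 2359873 to the Hebrew calendar gives 14 Tevet 5509 AM.

14 Tevet 5509 AM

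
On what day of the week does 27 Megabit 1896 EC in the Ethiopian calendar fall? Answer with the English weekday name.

Tuesday

This is JDN 2416576 (5 April 1904 Gregorian).
JDN 2416576 mod 7 = 1, and JDN 0 was a Monday, so this is a Tuesday.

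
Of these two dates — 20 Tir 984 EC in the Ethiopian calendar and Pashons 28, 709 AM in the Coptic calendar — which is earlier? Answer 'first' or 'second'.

first

Converting both to JDN: 2083401 vs 2083894; the smaller is the first.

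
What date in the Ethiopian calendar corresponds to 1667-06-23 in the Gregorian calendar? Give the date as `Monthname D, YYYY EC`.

Sene 19, 1659 EC

Both dates share Julian Day Number 2330093; in the Ethiopian calendar that is 19 Sene 1659 EC.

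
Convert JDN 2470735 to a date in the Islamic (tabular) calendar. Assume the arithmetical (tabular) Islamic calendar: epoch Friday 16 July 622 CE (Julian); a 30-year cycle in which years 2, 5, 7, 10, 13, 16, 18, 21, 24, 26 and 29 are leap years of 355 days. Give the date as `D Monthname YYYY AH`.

JDN 2470735 is 16 July 2052 in the Gregorian calendar.
In the tabular Islamic calendar that day is 19 Dhu al-Qa'dah 1474 AH.

19 Dhu al-Qa'dah 1474 AH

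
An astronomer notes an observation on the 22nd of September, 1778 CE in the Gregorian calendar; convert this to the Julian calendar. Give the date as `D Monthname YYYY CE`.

11 September 1778 CE

At this point the Julian calendar is 11 days behind the Gregorian.
22 September 1778 Gregorian − 11 days → 11 September 1778 Julian.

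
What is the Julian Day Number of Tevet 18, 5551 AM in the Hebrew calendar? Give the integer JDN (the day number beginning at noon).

In the Gregorian calendar the same day is 25 December 1790.
JDN 2400001 is 17 November 1858 CE (Gregorian), MJD 0; the target day is −24798 days from there, so JDN = 2375203.

2375203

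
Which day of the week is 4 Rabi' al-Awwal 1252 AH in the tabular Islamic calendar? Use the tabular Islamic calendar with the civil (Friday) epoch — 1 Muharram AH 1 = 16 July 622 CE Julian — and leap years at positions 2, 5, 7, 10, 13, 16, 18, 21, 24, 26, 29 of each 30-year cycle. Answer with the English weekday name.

Sunday

This is JDN 2391815 (19 June 1836 Gregorian).
JDN 2391815 mod 7 = 6, and JDN 0 was a Monday, so this is a Sunday.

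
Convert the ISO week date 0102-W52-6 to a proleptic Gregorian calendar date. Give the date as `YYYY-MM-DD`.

0102-12-30

ISO week 1 of 102 is the week containing the first Thursday of 102.
Week 52, day 6 (Saturday) lands on 0102-12-30.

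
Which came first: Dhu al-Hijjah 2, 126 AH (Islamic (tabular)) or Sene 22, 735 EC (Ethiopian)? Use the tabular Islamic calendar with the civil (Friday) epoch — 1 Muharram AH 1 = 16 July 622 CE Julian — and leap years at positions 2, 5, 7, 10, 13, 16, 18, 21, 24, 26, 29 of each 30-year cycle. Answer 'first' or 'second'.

second

The two dates have Julian Day Numbers 1993062 and 1992605 respectively.
Since 1992605 < 1993062, the second date comes first.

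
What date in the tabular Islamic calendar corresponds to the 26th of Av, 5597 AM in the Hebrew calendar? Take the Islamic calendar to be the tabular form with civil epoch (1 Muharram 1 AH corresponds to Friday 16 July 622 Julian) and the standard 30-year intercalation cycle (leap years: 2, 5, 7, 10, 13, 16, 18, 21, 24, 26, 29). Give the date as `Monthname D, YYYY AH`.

Jumada al-Awwal 25, 1253 AH

Both dates share Julian Day Number 2392249; in the tabular Islamic calendar that is 25 Jumada al-Awwal 1253 AH.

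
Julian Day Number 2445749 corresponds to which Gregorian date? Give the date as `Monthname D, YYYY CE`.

JDN 2451545 is 1 Jan 2000; 2445749 is −5796 days from there.

February 18, 1984 CE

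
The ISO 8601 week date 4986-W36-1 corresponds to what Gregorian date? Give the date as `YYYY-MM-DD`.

ISO week 1 of 4986 is the week containing the first Thursday of 4986.
Week 36, day 1 (Monday) lands on 4986-09-04.

4986-09-04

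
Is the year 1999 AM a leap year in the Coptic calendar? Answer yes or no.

yes

1999 mod 4 = 3; in the Coptic calendar a year is leap when year mod 4 = 3, so it is a leap year.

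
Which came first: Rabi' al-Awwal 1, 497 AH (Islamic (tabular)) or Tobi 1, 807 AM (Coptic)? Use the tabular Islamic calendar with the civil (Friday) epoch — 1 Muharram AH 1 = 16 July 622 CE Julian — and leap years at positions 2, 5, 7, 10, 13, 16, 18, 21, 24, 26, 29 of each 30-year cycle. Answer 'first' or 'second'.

second

The two dates have Julian Day Numbers 2124265 and 2119541 respectively.
Since 2119541 < 2124265, the second date comes first.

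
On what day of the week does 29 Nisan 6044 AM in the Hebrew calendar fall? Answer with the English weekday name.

Tuesday

Equivalently 15 April 2284 Gregorian, JDN 2555379.
Since JDN mod 7 = 1 (0 = Monday), the day is Tuesday.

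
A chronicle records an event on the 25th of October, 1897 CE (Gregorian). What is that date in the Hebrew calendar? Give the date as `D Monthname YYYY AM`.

Both dates share Julian Day Number 2414223; in the Hebrew calendar that is 29 Tishrei 5658 AM.

29 Tishrei 5658 AM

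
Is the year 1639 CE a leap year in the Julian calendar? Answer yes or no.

no

1639 mod 4 = 3, so it is a common year in the Julian calendar.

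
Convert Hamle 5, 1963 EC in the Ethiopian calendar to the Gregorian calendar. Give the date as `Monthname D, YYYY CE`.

July 12, 1971 CE

Julian Day Number of the source date = 2441145.
Converting JDN 2441145 to the Gregorian calendar gives 12 July 1971 CE.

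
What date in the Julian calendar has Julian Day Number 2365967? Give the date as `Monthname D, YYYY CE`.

August 31, 1765 CE

The Gregorian equivalent of JDN 2365967 is 11 September 1765.
In the Julian calendar that day is August 31, 1765 CE.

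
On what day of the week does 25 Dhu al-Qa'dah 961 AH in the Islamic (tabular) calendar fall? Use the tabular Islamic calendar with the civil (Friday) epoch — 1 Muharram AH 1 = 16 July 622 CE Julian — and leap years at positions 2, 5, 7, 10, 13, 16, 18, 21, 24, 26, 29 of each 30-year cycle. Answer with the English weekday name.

This is JDN 2288951 (1 November 1554 Gregorian).
JDN 2288951 mod 7 = 0, and JDN 0 was a Monday, so this is a Monday.

Monday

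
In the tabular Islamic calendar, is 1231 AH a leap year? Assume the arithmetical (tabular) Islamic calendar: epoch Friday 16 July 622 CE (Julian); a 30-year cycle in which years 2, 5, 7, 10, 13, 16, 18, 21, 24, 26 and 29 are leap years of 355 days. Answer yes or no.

Year 1231 AH is year 1 of its 30-year cycle; leap positions are 2, 5, 7, 10, 13, 16, 18, 21, 24, 26, 29, so it is a common year (354 days).

no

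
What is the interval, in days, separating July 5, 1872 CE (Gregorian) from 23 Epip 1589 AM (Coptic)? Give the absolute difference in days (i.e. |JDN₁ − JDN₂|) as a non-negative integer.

JDN of the first date = 2404980.
JDN of the second date = 2405369.
|2405369 − 2404980| = 389.

389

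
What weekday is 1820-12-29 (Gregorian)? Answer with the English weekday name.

2386164 ≡ 4 (mod 7); counting from Monday = 0 gives Friday.

Friday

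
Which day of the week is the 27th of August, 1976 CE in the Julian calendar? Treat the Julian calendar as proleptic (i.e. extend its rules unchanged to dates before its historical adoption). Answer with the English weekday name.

In the Gregorian calendar this is 9 September 1976 (JDN 2443031).
JDN 2443031 mod 7 = 3, and JDN 0 was a Monday, so this is a Thursday.

Thursday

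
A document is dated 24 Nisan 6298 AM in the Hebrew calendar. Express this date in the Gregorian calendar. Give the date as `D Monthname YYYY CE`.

Julian Day Number of the source date = 2648159.
Converting JDN 2648159 to the Gregorian calendar gives 24 April 2538 CE.

24 April 2538 CE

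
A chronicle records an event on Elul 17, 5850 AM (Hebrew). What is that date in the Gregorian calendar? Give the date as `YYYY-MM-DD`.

2090-09-12

Both dates share Julian Day Number 2484672; in the Gregorian calendar that is 12 September 2090 CE.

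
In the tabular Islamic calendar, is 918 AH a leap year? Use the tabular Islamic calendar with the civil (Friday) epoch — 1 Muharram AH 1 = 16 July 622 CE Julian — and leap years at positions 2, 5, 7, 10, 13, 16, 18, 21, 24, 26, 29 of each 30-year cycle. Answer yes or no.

yes

Year 918 AH is year 18 of its 30-year cycle; leap positions are 2, 5, 7, 10, 13, 16, 18, 21, 24, 26, 29, so it is a leap year (355 days).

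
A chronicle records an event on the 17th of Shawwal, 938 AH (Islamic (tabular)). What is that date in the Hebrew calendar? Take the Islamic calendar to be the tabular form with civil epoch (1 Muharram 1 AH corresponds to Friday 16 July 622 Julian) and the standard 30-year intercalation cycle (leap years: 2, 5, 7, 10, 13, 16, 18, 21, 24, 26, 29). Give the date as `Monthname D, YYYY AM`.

Sivan 19, 5292 AM

Julian Day Number of the source date = 2280764.
Converting JDN 2280764 to the Hebrew calendar gives 19 Sivan 5292 AM.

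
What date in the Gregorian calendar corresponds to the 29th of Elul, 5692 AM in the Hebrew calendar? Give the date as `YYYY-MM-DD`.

1932-09-30

Both dates share Julian Day Number 2426981; in the Gregorian calendar that is 30 September 1932 CE.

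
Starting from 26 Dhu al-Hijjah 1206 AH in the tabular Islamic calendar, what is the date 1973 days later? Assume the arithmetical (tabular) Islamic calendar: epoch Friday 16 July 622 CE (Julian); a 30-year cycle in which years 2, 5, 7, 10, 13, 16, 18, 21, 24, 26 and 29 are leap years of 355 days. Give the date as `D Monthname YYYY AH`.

The starting date is JDN 2375802; 2375802 + 1973 = 2377775.
JDN 2377775 corresponds to 21 Rajab 1212 AH.

21 Rajab 1212 AH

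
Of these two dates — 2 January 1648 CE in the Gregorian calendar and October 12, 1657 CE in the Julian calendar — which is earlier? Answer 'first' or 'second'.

first

The two dates have Julian Day Numbers 2322981 and 2326562 respectively.
Since 2322981 < 2326562, the first date comes first.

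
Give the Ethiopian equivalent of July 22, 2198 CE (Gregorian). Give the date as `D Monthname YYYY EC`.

14 Hamle 2190 EC

Julian Day Number of the source date = 2524066.
Converting JDN 2524066 to the Ethiopian calendar gives 14 Hamle 2190 EC.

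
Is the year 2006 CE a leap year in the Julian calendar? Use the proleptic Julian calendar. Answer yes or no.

no

2006 mod 4 = 2, so it is a common year in the Julian calendar.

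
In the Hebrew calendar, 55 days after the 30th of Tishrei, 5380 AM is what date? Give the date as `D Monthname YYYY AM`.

25 Kislev 5380 AM

The starting date is JDN 2312668; 2312668 + 55 = 2312723.
JDN 2312723 corresponds to 25 Kislev 5380 AM.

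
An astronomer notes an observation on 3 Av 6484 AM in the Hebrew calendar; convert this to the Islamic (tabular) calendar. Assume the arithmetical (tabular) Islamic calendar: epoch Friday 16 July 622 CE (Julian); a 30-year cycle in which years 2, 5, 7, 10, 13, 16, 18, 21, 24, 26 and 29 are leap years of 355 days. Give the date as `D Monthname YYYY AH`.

3 Rajab 2167 AH

The source date corresponds to 16 July 2724 in the Gregorian calendar (JDN 2716177).
That day falls on 3 Rajab 2167 AH in the tabular Islamic calendar.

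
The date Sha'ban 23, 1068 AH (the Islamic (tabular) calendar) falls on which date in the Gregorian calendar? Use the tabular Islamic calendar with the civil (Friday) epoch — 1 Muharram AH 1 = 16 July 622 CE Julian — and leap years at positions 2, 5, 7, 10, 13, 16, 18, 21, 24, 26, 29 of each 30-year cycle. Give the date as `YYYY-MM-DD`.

Both dates share Julian Day Number 2326778; in the Gregorian calendar that is 26 May 1658 CE.

1658-05-26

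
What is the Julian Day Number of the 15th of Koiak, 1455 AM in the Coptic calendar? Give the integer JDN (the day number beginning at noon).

Equivalently 22 December 1738 (Gregorian).
JDN 2299161 is 15 October 1582 CE (Gregorian); the target day is +57046 days from there, so JDN = 2356207.

2356207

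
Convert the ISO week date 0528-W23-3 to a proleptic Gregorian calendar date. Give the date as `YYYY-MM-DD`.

ISO week 1 of 528 is the week containing the first Thursday of 528.
Week 23, day 3 (Wednesday) lands on 0528-06-02.

0528-06-02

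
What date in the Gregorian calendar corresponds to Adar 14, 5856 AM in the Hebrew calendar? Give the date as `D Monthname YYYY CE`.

Both dates share Julian Day Number 2486676; in the Gregorian calendar that is 8 March 2096 CE.

8 March 2096 CE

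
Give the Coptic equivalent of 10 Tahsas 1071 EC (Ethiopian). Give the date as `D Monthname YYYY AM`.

Julian Day Number of the source date = 2115137.
Converting JDN 2115137 to the Coptic calendar gives 10 Koiak 795 AM.

10 Koiak 795 AM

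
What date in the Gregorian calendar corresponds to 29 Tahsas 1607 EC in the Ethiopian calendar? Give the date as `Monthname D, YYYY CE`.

January 4, 1615 CE

Julian Day Number of the source date = 2310930.
Converting JDN 2310930 to the Gregorian calendar gives 4 January 1615 CE.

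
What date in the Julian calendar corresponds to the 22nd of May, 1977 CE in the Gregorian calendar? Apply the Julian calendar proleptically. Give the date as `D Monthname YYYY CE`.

9 May 1977 CE

At this point the Julian calendar is 13 days behind the Gregorian.
22 May 1977 Gregorian − 13 days → 9 May 1977 Julian.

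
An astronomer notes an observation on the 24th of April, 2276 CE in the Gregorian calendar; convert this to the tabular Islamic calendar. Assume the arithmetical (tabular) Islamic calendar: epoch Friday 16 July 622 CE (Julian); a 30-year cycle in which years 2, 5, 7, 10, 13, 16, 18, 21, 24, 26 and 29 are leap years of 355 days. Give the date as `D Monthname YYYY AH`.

9 Rajab 1705 AH

Julian Day Number of the source date = 2552466.
Converting JDN 2552466 to the tabular Islamic calendar gives 9 Rajab 1705 AH.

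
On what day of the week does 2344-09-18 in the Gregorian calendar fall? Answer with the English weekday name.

2577449 ≡ 0 (mod 7); counting from Monday = 0 gives Monday.

Monday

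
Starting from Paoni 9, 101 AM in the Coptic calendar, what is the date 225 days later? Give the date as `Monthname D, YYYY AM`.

Tobi 19, 102 AM

JDN of Paoni 9, 101 AM = 1861833.
1861833 + 225 = 1862058.
JDN 1862058 in the Coptic calendar is Tobi 19, 102 AM.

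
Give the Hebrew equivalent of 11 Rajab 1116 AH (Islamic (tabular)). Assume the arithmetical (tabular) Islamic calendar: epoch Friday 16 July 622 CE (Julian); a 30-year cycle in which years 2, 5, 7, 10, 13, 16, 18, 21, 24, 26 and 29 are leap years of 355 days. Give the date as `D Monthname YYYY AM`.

12 Cheshvan 5465 AM

Julian Day Number of the source date = 2343746.
Converting JDN 2343746 to the Hebrew calendar gives 12 Cheshvan 5465 AM.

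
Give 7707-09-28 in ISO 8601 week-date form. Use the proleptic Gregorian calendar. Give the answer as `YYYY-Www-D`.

The weekday is Wednesday (ISO weekday 3).
That Wednesday belongs to ISO week 39 of ISO year 7707.

7707-W39-3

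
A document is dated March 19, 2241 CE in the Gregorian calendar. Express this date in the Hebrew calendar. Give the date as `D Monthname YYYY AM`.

6 Nisan 6001 AM

Julian Day Number of the source date = 2539646.
Converting JDN 2539646 to the Hebrew calendar gives 6 Nisan 6001 AM.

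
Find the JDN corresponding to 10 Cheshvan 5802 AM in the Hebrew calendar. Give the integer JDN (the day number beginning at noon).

Equivalently 4 November 2041 (Gregorian).
JDN 2299161 is 15 October 1582 CE (Gregorian); the target day is +167667 days from there, so JDN = 2466828.

2466828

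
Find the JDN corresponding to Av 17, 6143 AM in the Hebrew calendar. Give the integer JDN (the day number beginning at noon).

2591661

In the Gregorian calendar the same day is 17 August 2383.
JDN 2299161 is 15 October 1582 CE (Gregorian); the target day is +292500 days from there, so JDN = 2591661.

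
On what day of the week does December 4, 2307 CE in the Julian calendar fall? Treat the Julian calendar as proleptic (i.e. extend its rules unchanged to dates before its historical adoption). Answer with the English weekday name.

Friday

In the Gregorian calendar this is 20 December 2307 (JDN 2564027).
JDN 2564027 mod 7 = 4, and JDN 0 was a Monday, so this is a Friday.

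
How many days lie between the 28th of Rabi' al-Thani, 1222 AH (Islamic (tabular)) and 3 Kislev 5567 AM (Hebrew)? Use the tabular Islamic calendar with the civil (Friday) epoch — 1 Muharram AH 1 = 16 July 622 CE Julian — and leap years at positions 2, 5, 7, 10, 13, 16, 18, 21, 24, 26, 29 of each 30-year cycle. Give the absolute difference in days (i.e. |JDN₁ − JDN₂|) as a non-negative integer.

233

First date → JDN 2381238; second date → JDN 2381005.
The interval is |2381238 − 2381005| = 233 days.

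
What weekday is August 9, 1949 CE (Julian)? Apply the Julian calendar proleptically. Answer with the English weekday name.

Equivalently 22 August 1949 Gregorian, JDN 2433151.
2433151 ≡ 0 (mod 7); counting from Monday = 0 gives Monday.

Monday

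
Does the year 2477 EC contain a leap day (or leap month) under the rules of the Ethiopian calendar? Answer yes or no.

2477 mod 4 = 1; in the Ethiopian calendar a year is leap when year mod 4 = 3, so it is a common year.

no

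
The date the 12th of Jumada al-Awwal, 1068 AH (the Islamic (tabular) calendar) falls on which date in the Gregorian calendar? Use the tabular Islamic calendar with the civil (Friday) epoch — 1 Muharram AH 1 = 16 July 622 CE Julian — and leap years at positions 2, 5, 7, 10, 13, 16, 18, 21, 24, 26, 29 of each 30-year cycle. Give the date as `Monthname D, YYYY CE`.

February 15, 1658 CE

Both dates share Julian Day Number 2326678; in the Gregorian calendar that is 15 February 1658 CE.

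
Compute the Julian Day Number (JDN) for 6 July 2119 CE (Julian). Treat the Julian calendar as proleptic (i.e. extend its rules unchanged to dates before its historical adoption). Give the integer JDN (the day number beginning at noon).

2495209

Equivalently 20 July 2119 (Gregorian).
JDN 2451545 is 1 January 2000 CE (Gregorian); the target day is +43664 days from there, so JDN = 2495209.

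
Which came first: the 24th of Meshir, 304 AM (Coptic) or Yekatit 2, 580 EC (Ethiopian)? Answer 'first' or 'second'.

second

The two dates have Julian Day Numbers 1935874 and 1935852 respectively.
Since 1935852 < 1935874, the second date comes first.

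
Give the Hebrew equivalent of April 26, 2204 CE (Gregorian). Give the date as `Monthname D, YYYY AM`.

Both dates share Julian Day Number 2526170; in the Hebrew calendar that is 24 Nisan 5964 AM.

Nisan 24, 5964 AM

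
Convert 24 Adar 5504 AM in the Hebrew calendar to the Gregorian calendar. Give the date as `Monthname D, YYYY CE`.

March 8, 1744 CE

Julian Day Number of the source date = 2358110.
Converting JDN 2358110 to the Gregorian calendar gives 8 March 1744 CE.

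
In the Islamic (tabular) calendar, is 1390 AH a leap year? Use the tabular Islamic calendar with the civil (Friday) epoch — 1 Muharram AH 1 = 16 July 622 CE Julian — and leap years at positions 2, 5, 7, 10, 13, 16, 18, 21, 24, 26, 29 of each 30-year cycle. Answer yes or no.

Year 1390 AH is year 10 of its 30-year cycle; leap positions are 2, 5, 7, 10, 13, 16, 18, 21, 24, 26, 29, so it is a leap year (355 days).

yes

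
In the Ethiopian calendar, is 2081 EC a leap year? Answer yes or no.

2081 mod 4 = 1; in the Ethiopian calendar a year is leap when year mod 4 = 3, so it is a common year.

no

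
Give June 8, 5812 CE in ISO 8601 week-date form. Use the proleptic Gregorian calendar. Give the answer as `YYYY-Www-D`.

5812-W24-1

The weekday is Monday (ISO weekday 1).
That Monday belongs to ISO week 24 of ISO year 5812.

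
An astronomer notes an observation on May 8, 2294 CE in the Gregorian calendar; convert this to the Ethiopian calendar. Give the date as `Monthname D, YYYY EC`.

Both dates share Julian Day Number 2559054; in the Ethiopian calendar that is 28 Miyazya 2286 EC.

Miyazya 28, 2286 EC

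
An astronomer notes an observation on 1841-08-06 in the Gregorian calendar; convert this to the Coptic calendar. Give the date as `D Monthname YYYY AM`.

1 Mesori 1557 AM

Julian Day Number of the source date = 2393689.
Converting JDN 2393689 to the Coptic calendar gives 1 Mesori 1557 AM.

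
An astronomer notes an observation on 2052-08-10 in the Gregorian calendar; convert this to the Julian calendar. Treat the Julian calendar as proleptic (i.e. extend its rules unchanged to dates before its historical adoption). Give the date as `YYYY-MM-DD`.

2052-07-28

The Julian–Gregorian offset here is 13 days (Julian trailing).
10 August 2052 Gregorian − 13 days → 28 July 2052 Julian.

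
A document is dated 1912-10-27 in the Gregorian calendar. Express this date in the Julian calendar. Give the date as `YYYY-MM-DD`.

At this point the Julian calendar is 13 days behind the Gregorian.
27 October 1912 Gregorian − 13 days → 14 October 1912 Julian.

1912-10-14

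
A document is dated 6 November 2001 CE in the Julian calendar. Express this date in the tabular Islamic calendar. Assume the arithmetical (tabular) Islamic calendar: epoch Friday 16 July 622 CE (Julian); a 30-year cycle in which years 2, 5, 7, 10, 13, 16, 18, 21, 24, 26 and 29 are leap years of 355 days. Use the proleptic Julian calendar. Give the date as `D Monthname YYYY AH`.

The source date corresponds to 19 November 2001 in the Gregorian calendar (JDN 2452233).
That day falls on 3 Ramadan 1422 AH in the tabular Islamic calendar.

3 Ramadan 1422 AH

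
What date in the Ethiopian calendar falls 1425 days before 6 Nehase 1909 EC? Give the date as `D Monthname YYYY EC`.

7 Meskerem 1906 EC

JDN of 6 Nehase 1909 EC = 2421453.
2421453 − 1425 = 2420028.
JDN 2420028 in the Ethiopian calendar is 7 Meskerem 1906 EC.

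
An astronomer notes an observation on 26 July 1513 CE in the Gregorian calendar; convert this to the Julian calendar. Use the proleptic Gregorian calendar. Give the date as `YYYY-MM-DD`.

1513-07-16

For dates in this range the Gregorian date is 10 days ahead of the Julian.
26 July 1513 Gregorian − 10 days → 16 July 1513 Julian.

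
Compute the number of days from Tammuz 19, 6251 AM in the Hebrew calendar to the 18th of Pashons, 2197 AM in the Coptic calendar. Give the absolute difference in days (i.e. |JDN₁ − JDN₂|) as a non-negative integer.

3710

JDN of the first date = 2631086.
JDN of the second date = 2627376.
|2627376 − 2631086| = 3710.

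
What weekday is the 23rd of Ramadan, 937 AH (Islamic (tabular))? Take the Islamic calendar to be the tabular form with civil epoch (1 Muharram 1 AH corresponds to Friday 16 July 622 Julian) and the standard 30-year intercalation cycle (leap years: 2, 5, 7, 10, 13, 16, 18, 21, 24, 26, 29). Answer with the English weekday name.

This is JDN 2280385 (20 May 1531 Gregorian).
2280385 ≡ 2 (mod 7); counting from Monday = 0 gives Wednesday.

Wednesday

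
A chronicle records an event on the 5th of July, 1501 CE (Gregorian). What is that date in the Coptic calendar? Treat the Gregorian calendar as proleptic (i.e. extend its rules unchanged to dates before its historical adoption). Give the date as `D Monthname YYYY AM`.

Both dates share Julian Day Number 2269474; in the Coptic calendar that is 1 Epip 1217 AM.

1 Epip 1217 AM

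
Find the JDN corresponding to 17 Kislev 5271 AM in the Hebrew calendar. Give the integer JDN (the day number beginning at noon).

Equivalently 29 November 1510 (proleptic Gregorian).
JDN 2400001 is 17 November 1858 CE (Gregorian), MJD 0; the target day is −127093 days from there, so JDN = 2272908.

2272908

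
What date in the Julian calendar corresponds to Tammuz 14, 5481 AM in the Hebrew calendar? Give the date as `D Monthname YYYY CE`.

28 June 1721 CE

Both dates share Julian Day Number 2349832; in the Julian calendar that is 28 June 1721 CE.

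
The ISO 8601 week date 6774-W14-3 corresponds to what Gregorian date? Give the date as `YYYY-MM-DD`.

6774-04-03

ISO week 1 of 6774 is the week containing the first Thursday of 6774.
Week 14, day 3 (Wednesday) lands on 6774-04-03.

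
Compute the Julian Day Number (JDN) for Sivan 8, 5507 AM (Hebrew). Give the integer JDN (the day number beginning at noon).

2359275

Equivalently 17 May 1747 (Gregorian).
JDN 2400001 is 17 November 1858 CE (Gregorian), MJD 0; the target day is −40726 days from there, so JDN = 2359275.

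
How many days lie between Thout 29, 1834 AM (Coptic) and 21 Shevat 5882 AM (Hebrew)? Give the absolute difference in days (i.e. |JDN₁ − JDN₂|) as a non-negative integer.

JDN of the first date = 2494561.
JDN of the second date = 2496132.
|2496132 − 2494561| = 1571.

1571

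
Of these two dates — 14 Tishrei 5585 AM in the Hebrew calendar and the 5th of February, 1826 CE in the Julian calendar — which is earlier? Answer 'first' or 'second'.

first

First date → JDN 2387541; second date → JDN 2388040.
JDN 2387541 < JDN 2388040, so the first date is earlier.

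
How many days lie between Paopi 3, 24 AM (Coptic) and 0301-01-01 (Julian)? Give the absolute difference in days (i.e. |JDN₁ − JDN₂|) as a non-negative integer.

2464

First date → JDN 1833463; second date → JDN 1830999.
The interval is |1833463 − 1830999| = 2464 days.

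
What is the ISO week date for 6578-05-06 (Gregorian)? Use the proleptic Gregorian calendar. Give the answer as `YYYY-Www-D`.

The weekday is Wednesday (ISO weekday 3).
That Wednesday belongs to ISO week 19 of ISO year 6578.

6578-W19-3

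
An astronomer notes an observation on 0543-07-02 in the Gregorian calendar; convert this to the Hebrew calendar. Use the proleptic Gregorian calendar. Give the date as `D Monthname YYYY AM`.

Julian Day Number of the source date = 1919569.
Converting JDN 1919569 to the Hebrew calendar gives 12 Tammuz 4303 AM.

12 Tammuz 4303 AM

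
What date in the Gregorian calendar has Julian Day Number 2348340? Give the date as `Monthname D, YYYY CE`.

June 8, 1717 CE

JDN 2451545 is 1 Jan 2000; 2348340 is −103205 days from there.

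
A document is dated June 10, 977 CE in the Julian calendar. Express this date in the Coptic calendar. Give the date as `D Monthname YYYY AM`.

16 Paoni 693 AM

Both dates share Julian Day Number 2078068; in the Coptic calendar that is 16 Paoni 693 AM.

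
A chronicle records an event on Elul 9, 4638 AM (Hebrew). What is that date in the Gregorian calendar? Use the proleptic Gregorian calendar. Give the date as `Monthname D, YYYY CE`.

Julian Day Number of the source date = 2041970.
Converting JDN 2041970 to the Gregorian calendar gives 15 August 878 CE.

August 15, 878 CE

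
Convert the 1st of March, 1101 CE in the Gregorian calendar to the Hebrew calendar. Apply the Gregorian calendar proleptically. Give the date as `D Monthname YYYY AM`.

22 Adar 4861 AM

Both dates share Julian Day Number 2123251; in the Hebrew calendar that is 22 Adar 4861 AM.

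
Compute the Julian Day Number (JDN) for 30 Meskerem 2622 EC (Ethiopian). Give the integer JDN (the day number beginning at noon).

Equivalently 15 October 2629 (Gregorian).
JDN 2299161 is 15 October 1582 CE (Gregorian); the target day is +382409 days from there, so JDN = 2681570.

2681570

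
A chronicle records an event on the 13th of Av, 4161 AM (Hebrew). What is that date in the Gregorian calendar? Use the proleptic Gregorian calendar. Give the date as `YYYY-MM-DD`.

0401-08-09

Julian Day Number of the source date = 1867743.
Converting JDN 1867743 to the Gregorian calendar gives 9 August 401 CE.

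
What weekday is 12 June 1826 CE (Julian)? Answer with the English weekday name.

This is JDN 2388167 (24 June 1826 Gregorian).
2388167 ≡ 5 (mod 7); counting from Monday = 0 gives Saturday.

Saturday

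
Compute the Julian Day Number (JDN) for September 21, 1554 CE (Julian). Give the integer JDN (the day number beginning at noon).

Equivalently 1 October 1554 (proleptic Gregorian).
JDN 2451545 is 1 January 2000 CE (Gregorian); the target day is −162625 days from there, so JDN = 2288920.

2288920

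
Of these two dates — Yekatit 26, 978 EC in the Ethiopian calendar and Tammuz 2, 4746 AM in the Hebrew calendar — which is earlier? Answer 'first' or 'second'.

The two dates have Julian Day Numbers 2081245 and 2081357 respectively.
Since 2081245 < 2081357, the first date comes first.

first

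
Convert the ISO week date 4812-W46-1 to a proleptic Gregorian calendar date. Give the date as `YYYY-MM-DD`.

ISO week 1 of 4812 is the week containing the first Thursday of 4812.
Week 46, day 1 (Monday) lands on 4812-11-12.

4812-11-12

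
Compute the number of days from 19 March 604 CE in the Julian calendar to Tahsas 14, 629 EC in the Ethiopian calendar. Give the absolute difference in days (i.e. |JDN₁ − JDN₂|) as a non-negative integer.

11954

First date → JDN 1941747; second date → JDN 1953701.
The interval is |1941747 − 1953701| = 11954 days.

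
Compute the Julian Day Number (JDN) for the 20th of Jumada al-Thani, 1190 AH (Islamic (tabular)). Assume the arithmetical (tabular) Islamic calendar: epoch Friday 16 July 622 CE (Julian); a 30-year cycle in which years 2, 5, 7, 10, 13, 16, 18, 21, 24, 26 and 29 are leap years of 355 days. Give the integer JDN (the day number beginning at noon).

Equivalently 6 August 1776 (Gregorian).
JDN 2400001 is 17 November 1858 CE (Gregorian), MJD 0; the target day is −30052 days from there, so JDN = 2369949.

2369949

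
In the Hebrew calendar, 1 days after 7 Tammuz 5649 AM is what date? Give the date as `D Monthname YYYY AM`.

Counting 1 day forward from JDN 2411190 reaches JDN 2411191, which is 8 Tammuz 5649 AM.

8 Tammuz 5649 AM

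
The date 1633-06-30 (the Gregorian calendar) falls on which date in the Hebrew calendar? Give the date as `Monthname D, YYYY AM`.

Both dates share Julian Day Number 2317682; in the Hebrew calendar that is 22 Tammuz 5393 AM.

Tammuz 22, 5393 AM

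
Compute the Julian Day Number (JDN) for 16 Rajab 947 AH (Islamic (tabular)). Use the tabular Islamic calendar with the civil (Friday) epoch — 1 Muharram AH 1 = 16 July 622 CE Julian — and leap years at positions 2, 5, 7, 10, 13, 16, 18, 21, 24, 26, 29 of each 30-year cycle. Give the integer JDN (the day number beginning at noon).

2283863

Equivalently 26 November 1540 (proleptic Gregorian).
JDN 2400001 is 17 November 1858 CE (Gregorian), MJD 0; the target day is −116138 days from there, so JDN = 2283863.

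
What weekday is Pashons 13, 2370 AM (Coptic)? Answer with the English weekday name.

Equivalently 26 May 2654 Gregorian, JDN 2690559.
JDN 2690559 mod 7 = 4, and JDN 0 was a Monday, so this is a Friday.

Friday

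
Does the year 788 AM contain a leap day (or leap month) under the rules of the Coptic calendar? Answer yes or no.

788 mod 4 = 0; in the Coptic calendar a year is leap when year mod 4 = 3, so it is a common year.

no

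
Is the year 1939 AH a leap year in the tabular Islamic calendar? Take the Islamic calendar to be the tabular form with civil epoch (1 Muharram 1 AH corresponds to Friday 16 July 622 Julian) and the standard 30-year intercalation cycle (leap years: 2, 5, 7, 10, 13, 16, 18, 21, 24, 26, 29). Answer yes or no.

Year 1939 AH is year 19 of its 30-year cycle; leap positions are 2, 5, 7, 10, 13, 16, 18, 21, 24, 26, 29, so it is a common year (354 days).

no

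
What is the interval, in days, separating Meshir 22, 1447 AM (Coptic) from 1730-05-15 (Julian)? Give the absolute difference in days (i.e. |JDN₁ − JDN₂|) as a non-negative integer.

JDN of the first date = 2353352.
JDN of the second date = 2353075.
|2353075 − 2353352| = 277.

277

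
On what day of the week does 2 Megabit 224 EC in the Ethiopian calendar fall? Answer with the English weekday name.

Equivalently 27 February 232 Gregorian, JDN 1805853.
JDN 1805853 mod 7 = 0, and JDN 0 was a Monday, so this is a Monday.

Monday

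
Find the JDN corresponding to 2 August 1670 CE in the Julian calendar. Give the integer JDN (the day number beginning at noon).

2331239

Equivalently 12 August 1670 (Gregorian).
JDN 2451545 is 1 January 2000 CE (Gregorian); the target day is −120306 days from there, so JDN = 2331239.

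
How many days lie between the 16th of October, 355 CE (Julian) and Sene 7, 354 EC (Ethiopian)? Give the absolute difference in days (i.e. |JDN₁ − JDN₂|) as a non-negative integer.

First date → JDN 1851010; second date → JDN 1853430.
The interval is |1851010 − 1853430| = 2420 days.

2420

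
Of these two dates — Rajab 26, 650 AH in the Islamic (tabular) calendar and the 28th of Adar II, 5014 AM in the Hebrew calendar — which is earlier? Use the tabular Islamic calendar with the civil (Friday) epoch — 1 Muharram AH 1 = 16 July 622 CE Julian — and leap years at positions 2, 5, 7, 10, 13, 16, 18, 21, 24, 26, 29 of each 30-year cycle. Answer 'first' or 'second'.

first

The two dates have Julian Day Numbers 2178626 and 2179159 respectively.
Since 2178626 < 2179159, the first date comes first.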